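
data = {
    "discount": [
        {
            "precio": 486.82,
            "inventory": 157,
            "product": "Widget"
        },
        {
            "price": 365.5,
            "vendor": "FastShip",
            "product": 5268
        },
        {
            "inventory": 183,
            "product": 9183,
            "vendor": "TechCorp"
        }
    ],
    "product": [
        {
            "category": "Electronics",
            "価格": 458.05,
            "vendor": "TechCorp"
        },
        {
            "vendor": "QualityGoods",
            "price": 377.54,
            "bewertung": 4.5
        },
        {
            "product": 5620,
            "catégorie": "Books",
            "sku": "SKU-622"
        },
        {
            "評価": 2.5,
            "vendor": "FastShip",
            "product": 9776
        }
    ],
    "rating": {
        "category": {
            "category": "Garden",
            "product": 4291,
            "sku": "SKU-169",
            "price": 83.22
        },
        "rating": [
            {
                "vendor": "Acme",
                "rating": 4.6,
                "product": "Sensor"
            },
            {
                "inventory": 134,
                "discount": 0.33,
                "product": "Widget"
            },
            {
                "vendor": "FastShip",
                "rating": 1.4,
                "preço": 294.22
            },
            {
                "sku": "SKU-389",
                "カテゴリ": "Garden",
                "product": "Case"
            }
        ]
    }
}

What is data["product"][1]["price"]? 377.54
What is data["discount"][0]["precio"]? 486.82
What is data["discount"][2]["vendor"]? "TechCorp"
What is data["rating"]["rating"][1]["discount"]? 0.33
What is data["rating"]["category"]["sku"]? "SKU-169"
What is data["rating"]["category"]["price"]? 83.22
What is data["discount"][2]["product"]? 9183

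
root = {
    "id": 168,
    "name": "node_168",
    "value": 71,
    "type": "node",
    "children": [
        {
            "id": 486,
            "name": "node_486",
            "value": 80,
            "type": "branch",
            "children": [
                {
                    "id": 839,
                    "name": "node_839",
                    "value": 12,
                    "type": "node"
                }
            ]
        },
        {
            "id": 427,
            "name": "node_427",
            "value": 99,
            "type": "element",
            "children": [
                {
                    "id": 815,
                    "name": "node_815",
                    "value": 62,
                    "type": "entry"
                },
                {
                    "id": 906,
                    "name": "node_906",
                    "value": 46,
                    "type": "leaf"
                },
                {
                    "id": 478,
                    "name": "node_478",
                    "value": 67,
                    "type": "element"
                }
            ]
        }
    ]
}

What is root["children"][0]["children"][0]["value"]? 12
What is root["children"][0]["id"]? 486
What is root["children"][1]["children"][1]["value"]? 46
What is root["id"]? 168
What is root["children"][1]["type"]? "element"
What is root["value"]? 71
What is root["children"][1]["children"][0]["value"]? 62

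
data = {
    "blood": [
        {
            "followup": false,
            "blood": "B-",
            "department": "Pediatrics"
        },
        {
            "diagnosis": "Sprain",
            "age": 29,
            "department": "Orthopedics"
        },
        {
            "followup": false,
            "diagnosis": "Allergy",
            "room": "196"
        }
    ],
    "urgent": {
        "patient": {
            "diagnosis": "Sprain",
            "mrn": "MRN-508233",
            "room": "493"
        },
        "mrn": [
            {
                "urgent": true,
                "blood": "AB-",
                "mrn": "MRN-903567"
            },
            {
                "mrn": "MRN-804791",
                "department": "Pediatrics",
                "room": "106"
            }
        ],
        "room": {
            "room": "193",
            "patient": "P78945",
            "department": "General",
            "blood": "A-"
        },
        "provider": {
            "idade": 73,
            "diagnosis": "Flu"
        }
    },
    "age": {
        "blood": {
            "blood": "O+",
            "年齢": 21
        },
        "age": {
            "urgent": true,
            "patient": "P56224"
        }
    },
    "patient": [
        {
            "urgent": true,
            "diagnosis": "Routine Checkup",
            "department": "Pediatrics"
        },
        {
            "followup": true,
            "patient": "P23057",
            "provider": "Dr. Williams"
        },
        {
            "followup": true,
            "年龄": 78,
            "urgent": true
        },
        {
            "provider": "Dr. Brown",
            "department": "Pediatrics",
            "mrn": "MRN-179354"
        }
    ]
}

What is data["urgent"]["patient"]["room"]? "493"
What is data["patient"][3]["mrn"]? "MRN-179354"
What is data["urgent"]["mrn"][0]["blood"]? "AB-"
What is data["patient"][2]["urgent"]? True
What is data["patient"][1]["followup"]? True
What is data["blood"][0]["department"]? "Pediatrics"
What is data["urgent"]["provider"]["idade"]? 73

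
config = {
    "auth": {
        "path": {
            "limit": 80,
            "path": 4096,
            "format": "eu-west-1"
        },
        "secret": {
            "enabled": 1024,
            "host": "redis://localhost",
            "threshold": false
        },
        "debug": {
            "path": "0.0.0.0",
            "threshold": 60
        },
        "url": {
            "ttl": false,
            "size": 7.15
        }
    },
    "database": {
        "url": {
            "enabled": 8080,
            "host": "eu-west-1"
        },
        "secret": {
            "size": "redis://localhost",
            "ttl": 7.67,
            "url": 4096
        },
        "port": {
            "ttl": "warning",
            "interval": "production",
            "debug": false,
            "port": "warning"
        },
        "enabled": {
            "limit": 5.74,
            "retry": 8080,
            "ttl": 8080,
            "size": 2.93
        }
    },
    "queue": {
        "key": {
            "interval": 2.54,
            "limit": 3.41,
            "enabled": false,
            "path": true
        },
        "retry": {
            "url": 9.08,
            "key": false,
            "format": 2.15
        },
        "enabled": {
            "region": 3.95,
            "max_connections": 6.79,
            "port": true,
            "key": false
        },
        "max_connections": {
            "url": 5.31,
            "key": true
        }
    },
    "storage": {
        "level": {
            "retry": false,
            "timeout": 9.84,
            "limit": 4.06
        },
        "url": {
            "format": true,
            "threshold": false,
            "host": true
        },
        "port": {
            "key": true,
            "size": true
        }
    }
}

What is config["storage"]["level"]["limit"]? 4.06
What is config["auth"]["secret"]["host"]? "redis://localhost"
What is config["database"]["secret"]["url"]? 4096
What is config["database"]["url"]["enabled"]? 8080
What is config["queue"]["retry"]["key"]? False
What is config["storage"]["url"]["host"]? True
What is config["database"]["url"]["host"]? "eu-west-1"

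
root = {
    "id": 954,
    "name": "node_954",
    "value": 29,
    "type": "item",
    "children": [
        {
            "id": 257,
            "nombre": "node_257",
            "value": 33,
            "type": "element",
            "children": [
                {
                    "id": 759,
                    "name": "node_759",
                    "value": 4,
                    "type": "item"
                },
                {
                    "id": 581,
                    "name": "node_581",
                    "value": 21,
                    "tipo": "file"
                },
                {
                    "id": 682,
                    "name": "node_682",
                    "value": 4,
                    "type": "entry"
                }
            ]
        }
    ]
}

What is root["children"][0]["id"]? 257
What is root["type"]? "item"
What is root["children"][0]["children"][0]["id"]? 759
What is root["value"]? 29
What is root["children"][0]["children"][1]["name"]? "node_581"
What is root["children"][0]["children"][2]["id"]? 682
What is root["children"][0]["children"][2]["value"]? 4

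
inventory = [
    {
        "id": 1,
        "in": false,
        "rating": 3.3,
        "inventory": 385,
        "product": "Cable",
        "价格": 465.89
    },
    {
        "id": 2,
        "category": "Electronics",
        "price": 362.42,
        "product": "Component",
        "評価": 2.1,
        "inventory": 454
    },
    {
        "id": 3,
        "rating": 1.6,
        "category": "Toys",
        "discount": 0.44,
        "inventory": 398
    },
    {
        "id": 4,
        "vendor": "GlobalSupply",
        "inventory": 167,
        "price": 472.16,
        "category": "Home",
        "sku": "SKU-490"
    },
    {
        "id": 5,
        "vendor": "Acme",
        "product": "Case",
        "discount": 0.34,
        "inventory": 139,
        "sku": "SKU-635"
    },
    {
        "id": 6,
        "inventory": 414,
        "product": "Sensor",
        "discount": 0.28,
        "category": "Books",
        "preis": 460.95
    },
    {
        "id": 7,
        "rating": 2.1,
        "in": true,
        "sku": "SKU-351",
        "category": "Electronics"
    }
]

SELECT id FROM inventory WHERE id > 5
[6, 7]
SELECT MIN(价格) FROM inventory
465.89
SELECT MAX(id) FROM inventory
7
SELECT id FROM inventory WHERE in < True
[1]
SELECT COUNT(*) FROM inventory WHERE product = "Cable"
1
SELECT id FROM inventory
[1, 2, 3, 4, 5, 6, 7]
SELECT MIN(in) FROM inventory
False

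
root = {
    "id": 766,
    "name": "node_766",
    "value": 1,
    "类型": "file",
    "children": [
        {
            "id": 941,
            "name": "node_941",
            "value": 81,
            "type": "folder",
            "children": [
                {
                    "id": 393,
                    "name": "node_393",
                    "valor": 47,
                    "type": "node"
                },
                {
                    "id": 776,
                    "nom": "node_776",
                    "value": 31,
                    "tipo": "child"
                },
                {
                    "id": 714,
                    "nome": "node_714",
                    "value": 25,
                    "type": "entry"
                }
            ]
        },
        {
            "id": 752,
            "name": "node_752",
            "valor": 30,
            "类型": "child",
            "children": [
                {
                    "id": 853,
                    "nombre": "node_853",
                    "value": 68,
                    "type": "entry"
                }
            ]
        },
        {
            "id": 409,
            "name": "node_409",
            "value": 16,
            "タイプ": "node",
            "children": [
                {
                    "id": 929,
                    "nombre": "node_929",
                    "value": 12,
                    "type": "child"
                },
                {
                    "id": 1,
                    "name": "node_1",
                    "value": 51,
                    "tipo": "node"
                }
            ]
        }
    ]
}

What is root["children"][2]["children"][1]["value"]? 51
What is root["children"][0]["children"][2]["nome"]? "node_714"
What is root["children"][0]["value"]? 81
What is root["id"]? 766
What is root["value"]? 1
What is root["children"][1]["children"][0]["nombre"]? "node_853"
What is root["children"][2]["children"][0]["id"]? 929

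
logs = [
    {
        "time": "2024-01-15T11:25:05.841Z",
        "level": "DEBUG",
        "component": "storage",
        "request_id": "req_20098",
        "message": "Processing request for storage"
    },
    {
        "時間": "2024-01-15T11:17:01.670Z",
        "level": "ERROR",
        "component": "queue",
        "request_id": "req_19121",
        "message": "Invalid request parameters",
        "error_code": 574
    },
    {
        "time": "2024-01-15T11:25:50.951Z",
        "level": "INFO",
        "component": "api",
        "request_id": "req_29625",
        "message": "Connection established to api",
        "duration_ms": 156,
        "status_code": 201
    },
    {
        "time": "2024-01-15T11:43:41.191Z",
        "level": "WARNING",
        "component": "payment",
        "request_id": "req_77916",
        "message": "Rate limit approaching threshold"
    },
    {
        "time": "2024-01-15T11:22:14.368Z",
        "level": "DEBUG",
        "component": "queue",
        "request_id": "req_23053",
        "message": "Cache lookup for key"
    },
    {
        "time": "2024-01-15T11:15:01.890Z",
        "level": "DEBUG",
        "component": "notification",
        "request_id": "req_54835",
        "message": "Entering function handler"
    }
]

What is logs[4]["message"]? "Cache lookup for key"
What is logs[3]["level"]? "WARNING"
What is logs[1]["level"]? "ERROR"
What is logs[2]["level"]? "INFO"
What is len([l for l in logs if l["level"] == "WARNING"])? 1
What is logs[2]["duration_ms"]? 156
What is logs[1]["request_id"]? "req_19121"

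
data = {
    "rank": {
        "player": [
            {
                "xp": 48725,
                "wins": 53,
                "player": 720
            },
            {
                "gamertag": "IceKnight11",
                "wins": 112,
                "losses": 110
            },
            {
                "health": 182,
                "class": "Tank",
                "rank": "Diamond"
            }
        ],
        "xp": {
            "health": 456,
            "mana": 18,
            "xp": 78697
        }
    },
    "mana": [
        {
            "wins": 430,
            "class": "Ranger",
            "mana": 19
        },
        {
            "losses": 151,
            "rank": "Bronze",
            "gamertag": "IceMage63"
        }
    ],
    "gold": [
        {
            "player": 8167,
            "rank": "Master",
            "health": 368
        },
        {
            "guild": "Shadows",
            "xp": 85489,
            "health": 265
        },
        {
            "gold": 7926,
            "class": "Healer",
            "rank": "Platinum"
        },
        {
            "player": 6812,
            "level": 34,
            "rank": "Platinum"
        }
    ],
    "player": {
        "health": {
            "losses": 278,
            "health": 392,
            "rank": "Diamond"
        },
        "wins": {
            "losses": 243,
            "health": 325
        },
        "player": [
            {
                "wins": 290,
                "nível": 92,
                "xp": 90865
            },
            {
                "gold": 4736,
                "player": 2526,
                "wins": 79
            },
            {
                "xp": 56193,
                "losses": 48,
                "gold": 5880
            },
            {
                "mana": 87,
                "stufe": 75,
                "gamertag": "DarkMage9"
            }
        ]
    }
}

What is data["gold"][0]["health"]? 368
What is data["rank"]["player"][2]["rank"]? "Diamond"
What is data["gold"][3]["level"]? 34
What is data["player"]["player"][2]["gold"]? 5880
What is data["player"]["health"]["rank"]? "Diamond"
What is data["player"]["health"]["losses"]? 278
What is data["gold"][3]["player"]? 6812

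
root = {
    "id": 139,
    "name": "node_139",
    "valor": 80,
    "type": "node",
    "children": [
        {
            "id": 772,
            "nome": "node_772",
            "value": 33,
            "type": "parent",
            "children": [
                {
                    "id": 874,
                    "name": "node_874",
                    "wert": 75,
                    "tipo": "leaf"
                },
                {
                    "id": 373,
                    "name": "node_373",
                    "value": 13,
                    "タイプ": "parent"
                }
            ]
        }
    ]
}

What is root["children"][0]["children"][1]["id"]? 373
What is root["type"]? "node"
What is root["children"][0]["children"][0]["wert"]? 75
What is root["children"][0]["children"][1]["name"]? "node_373"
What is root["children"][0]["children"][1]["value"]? 13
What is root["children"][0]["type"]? "parent"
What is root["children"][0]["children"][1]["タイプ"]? "parent"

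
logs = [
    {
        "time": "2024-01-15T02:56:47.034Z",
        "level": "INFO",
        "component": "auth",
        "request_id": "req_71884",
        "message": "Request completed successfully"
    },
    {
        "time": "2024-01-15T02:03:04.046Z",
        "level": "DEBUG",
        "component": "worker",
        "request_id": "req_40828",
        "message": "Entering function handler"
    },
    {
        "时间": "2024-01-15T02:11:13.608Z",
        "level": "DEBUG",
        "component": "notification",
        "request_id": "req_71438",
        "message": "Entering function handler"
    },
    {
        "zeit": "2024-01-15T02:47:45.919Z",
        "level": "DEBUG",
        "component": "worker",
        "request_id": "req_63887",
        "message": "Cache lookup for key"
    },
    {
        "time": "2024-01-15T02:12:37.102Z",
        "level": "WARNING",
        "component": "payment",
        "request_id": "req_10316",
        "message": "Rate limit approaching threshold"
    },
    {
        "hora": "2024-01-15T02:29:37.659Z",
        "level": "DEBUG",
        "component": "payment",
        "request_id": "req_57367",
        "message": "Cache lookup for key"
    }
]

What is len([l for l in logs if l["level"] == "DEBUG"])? 4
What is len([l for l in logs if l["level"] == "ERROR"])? 0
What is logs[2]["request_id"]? "req_71438"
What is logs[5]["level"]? "DEBUG"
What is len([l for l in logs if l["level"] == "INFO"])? 1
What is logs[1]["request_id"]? "req_40828"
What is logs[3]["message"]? "Cache lookup for key"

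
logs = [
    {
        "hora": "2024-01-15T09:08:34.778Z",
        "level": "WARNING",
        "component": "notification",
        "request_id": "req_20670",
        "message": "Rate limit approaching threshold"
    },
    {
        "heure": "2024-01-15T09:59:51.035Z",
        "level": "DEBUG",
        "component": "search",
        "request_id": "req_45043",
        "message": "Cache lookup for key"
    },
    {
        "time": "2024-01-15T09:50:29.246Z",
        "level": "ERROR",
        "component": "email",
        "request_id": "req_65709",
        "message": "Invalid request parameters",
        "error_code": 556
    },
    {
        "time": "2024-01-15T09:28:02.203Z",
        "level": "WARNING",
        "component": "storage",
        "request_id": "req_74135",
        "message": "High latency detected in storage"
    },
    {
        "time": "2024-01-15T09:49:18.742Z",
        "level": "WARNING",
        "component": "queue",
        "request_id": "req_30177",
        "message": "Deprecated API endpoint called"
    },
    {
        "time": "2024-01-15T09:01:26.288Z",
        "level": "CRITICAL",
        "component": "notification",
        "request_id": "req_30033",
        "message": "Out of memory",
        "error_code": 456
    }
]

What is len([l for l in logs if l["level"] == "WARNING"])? 3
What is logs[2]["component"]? "email"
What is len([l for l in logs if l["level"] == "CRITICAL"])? 1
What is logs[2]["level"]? "ERROR"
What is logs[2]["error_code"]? 556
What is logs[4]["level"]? "WARNING"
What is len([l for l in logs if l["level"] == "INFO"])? 0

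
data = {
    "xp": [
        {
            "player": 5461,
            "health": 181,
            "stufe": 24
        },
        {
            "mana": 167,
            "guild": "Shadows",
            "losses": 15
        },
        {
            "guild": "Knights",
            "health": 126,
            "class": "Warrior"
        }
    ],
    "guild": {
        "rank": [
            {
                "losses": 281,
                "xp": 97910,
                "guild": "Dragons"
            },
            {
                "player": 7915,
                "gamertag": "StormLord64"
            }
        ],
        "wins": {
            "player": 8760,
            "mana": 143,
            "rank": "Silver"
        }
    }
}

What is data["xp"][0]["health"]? 181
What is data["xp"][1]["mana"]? 167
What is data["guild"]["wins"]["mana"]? 143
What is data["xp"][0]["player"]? 5461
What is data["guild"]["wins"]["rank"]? "Silver"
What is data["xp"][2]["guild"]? "Knights"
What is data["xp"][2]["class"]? "Warrior"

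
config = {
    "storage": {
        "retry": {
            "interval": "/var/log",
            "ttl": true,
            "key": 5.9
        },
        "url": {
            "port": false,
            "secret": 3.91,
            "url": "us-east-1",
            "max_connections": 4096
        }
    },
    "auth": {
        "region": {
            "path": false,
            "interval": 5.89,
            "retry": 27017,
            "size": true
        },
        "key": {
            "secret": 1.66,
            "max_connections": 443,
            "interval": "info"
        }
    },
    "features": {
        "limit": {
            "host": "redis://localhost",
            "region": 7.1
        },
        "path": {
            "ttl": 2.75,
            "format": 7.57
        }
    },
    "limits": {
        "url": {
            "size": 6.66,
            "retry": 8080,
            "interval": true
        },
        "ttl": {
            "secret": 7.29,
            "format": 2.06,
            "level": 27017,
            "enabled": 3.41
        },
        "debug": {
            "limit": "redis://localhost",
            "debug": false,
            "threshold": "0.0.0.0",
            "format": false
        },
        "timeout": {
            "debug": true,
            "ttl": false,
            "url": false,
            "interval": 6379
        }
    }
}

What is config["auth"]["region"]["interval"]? 5.89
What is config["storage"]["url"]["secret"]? 3.91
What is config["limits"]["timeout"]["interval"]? 6379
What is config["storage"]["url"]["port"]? False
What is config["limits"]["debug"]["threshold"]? "0.0.0.0"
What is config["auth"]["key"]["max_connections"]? 443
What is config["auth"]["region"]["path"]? False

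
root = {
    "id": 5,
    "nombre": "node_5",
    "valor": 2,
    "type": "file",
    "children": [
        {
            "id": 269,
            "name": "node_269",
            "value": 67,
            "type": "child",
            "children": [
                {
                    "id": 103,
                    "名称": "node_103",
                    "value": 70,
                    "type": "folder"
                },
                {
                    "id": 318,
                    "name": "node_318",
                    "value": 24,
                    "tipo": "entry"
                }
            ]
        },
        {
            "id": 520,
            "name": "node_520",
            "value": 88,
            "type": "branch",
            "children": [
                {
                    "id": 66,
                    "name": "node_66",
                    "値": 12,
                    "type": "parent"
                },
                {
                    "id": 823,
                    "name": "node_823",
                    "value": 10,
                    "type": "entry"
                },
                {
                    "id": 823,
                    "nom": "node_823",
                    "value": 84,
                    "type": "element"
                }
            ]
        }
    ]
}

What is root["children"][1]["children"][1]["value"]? 10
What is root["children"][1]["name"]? "node_520"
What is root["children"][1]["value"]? 88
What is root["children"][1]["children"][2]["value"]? 84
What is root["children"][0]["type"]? "child"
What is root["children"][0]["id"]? 269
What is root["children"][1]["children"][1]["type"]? "entry"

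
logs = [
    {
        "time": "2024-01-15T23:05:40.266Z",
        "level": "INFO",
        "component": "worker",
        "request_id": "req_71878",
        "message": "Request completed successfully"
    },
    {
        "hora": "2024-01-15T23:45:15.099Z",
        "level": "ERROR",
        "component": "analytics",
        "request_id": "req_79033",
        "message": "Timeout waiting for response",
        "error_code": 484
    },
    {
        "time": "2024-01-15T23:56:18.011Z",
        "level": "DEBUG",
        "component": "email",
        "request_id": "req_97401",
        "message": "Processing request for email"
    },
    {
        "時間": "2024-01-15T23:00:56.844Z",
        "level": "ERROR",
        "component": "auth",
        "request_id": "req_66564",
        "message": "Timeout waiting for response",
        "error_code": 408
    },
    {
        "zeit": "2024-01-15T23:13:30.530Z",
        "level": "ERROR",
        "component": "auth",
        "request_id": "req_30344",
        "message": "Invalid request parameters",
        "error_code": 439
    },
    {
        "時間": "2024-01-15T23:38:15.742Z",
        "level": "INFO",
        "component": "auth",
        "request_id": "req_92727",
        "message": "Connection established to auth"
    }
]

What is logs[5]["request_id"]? "req_92727"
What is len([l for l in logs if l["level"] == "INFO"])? 2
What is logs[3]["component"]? "auth"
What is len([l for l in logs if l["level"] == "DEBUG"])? 1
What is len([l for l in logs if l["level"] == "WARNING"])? 0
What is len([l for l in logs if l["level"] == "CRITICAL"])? 0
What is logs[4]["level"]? "ERROR"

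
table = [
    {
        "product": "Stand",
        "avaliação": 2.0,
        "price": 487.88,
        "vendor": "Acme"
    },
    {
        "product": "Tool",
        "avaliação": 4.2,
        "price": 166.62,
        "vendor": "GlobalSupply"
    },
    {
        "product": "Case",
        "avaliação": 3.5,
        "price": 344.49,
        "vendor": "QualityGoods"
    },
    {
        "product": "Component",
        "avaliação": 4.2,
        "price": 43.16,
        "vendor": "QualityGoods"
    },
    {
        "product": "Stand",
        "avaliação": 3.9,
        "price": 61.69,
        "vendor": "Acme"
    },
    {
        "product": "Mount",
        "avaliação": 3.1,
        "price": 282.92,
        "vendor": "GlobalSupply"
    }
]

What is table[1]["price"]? 166.62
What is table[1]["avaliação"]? 4.2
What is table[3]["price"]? 43.16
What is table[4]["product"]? "Stand"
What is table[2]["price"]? 344.49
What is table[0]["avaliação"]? 2.0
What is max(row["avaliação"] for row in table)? 4.2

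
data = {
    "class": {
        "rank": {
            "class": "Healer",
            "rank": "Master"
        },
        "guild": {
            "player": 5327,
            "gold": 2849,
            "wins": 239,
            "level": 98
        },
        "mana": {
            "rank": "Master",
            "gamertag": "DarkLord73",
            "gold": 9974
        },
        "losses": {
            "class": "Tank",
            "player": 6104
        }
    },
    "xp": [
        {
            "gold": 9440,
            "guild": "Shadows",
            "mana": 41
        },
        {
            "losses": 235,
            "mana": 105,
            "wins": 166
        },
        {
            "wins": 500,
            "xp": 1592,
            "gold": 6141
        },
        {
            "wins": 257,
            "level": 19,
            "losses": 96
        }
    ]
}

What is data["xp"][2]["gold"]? 6141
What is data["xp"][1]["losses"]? 235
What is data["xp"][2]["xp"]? 1592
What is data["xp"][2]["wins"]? 500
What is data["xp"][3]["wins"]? 257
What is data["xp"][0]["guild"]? "Shadows"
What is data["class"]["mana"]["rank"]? "Master"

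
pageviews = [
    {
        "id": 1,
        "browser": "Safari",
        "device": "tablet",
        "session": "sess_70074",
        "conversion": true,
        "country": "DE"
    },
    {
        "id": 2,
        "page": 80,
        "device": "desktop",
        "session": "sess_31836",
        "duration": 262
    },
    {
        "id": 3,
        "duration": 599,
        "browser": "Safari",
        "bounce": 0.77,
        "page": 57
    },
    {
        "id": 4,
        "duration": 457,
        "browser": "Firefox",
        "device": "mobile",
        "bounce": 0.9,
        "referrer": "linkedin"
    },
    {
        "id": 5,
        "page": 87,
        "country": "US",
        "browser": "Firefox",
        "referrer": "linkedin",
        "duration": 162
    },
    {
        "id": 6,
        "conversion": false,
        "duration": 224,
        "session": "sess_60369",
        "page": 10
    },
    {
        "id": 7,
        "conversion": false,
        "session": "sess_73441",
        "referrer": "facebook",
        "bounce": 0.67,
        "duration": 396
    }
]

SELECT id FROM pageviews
[1, 2, 3, 4, 5, 6, 7]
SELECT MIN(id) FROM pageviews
1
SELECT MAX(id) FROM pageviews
7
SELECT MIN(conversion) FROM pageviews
False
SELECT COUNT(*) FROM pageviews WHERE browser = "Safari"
2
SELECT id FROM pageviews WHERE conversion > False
[1]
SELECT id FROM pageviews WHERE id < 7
[1, 2, 3, 4, 5, 6]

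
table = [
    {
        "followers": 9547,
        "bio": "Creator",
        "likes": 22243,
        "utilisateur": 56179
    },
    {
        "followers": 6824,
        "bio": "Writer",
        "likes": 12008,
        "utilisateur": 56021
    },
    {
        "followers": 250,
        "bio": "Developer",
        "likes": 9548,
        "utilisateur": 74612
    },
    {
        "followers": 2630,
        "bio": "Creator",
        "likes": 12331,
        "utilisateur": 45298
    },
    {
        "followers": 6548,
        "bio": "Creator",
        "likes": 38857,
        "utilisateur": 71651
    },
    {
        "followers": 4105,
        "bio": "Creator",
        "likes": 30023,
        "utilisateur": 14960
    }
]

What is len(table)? 6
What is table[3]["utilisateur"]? 45298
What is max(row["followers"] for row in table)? 9547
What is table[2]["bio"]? "Developer"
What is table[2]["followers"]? 250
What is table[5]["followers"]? 4105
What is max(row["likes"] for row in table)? 38857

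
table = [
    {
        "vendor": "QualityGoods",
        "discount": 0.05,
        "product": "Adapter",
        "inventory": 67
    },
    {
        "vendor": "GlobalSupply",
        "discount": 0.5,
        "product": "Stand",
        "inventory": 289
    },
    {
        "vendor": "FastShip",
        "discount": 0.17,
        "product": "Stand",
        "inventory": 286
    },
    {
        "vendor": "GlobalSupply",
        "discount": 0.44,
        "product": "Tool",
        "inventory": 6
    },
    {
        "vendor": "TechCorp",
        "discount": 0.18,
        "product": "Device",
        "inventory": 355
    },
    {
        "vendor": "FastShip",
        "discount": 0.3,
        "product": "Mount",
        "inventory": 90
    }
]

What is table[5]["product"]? "Mount"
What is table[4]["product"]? "Device"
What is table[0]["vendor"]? "QualityGoods"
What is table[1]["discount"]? 0.5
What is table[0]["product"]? "Adapter"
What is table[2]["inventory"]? 286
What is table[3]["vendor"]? "GlobalSupply"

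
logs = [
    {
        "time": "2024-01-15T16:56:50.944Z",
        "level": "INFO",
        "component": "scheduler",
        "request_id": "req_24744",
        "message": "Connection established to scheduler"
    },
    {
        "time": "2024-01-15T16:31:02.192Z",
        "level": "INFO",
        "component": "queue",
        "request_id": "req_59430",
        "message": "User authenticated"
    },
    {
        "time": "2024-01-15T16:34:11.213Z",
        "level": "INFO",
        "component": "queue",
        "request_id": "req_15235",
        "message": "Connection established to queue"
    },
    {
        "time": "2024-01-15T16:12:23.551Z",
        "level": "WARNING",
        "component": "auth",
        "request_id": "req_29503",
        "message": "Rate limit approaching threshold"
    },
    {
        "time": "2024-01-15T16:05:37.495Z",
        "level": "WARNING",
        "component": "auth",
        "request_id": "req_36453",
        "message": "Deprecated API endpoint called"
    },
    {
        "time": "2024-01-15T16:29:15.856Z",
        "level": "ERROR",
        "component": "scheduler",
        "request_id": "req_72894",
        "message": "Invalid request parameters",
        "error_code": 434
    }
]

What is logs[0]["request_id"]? "req_24744"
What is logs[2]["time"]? "2024-01-15T16:34:11.213Z"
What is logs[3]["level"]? "WARNING"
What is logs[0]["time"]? "2024-01-15T16:56:50.944Z"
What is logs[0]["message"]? "Connection established to scheduler"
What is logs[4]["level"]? "WARNING"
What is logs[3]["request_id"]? "req_29503"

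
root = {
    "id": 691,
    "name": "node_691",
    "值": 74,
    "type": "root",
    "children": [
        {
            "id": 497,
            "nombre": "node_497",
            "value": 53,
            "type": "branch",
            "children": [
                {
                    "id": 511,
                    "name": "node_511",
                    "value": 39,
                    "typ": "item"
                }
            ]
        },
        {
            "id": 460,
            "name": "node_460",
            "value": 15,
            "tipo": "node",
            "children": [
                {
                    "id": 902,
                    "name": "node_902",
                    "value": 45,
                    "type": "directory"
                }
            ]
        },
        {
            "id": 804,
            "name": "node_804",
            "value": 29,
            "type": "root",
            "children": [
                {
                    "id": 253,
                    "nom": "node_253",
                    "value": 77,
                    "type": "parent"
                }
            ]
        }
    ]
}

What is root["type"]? "root"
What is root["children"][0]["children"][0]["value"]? 39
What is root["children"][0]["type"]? "branch"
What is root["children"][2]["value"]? 29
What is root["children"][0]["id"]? 497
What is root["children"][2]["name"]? "node_804"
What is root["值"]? 74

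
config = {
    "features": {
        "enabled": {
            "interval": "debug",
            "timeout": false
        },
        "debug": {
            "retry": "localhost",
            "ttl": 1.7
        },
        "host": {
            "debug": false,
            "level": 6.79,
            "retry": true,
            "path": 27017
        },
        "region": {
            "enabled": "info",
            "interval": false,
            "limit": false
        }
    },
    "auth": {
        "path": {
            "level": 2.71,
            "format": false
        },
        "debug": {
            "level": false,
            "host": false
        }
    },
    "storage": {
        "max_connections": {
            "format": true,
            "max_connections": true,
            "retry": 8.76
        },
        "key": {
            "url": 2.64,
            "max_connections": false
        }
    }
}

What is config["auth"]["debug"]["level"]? False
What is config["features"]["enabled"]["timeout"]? False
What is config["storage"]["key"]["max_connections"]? False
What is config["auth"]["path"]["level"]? 2.71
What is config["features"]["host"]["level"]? 6.79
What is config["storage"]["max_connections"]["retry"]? 8.76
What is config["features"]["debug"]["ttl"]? 1.7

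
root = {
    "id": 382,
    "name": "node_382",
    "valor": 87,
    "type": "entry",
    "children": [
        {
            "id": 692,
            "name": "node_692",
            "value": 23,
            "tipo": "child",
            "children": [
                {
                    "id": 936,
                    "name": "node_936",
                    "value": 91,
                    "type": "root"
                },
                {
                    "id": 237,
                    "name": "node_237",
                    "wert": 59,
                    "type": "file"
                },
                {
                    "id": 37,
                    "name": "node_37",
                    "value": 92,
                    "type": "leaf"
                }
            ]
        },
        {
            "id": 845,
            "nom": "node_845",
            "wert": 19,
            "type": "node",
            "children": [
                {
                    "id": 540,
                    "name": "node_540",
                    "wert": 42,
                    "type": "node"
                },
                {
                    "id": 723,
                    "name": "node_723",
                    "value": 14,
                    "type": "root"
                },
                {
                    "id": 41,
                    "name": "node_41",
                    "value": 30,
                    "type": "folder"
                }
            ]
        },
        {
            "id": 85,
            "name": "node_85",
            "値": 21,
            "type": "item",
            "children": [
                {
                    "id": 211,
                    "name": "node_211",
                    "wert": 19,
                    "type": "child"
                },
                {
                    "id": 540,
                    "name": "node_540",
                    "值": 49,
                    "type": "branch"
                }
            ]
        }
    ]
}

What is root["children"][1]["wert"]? 19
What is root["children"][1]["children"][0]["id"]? 540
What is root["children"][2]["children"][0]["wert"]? 19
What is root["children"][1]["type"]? "node"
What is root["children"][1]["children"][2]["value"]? 30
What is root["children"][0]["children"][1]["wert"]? 59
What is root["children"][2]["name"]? "node_85"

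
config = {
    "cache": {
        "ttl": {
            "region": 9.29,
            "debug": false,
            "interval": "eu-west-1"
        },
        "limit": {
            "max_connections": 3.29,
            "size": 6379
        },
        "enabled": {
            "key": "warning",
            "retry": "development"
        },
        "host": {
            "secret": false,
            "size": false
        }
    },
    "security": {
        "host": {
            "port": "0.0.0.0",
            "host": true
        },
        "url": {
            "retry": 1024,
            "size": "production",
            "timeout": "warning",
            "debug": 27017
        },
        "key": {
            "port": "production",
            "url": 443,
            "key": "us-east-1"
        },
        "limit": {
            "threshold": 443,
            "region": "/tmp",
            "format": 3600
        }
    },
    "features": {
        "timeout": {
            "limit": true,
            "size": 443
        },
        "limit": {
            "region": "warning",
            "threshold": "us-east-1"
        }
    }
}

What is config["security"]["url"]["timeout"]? "warning"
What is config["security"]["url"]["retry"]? 1024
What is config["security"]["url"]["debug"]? 27017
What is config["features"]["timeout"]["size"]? 443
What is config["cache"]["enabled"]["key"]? "warning"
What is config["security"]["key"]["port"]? "production"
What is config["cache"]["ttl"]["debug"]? False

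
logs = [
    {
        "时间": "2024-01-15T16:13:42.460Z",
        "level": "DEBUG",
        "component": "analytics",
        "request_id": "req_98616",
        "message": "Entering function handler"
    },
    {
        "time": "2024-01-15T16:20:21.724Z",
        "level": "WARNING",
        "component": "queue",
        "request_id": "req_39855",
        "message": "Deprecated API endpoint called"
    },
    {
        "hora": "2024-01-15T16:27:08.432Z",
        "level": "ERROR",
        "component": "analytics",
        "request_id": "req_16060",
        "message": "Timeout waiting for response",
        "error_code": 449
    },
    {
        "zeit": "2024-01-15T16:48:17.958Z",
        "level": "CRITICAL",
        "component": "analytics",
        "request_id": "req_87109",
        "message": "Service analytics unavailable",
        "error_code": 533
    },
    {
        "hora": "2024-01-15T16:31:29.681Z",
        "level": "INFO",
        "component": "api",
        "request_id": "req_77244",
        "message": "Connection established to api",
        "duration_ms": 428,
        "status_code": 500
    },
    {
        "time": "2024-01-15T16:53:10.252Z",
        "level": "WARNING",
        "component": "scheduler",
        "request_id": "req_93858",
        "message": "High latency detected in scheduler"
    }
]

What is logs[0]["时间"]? "2024-01-15T16:13:42.460Z"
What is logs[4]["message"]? "Connection established to api"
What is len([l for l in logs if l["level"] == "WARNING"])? 2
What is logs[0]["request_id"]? "req_98616"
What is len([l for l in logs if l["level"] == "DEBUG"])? 1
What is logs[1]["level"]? "WARNING"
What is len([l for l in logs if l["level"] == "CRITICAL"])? 1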